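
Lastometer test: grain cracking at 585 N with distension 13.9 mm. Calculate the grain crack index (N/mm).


42.1 N/mm

Grain crack index = force / distension
Index = 585 / 13.9 = 42.1 N/mm


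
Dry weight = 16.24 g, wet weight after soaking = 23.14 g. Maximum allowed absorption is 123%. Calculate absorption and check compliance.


WA = (23.14 - 16.24) / 16.24 x 100 = 42.5%
Maximum allowed: 123%
Compliant: Yes


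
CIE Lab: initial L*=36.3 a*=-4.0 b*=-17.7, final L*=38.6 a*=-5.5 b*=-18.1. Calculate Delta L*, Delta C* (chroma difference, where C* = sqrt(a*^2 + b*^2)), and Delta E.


Delta L* = 2.3
Delta C* = 0.77
Delta E = 2.77


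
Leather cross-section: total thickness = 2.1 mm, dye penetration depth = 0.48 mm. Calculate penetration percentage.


Penetration% = 0.48 / 2.1 x 100
Penetration = 22.9%


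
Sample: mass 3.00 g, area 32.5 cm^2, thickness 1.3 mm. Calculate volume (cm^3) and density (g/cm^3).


Volume = 4.225 cm^3
Density = 0.710 g/cm^3


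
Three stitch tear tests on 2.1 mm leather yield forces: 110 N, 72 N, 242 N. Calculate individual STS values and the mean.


STS1 = 110 / 2.1 = 52.4 N/mm
STS2 = 72 / 2.1 = 34.3 N/mm
STS3 = 242 / 2.1 = 115.2 N/mm
Mean = (52.4 + 34.3 + 115.2) / 3 = 67.3 N/mm


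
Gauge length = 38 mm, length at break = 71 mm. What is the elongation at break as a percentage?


Extension = 71 - 38 = 33 mm
Elongation = 33 / 38 x 100 = 86.8%


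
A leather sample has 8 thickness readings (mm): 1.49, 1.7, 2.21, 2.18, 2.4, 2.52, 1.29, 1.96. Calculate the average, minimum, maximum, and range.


Average = 1.97 mm
Min = 1.29 mm
Max = 2.52 mm
Range = 1.23 mm


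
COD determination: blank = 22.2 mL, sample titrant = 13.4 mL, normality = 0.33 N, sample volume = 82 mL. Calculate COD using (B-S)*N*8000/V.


283.3 mg/L

COD = (22.2 - 13.4) x 0.33 x 8000 / 82
COD = 8.8 x 0.33 x 8000 / 82
COD = 283.3 mg/L


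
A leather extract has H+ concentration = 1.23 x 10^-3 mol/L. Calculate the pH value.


pH = -log10[H+]
pH = -log10(1.23 x 10^-3) = 2.91


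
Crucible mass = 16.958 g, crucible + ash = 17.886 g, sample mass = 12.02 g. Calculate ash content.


Ash mass = 17.886 - 16.958 = 0.928 g
Ash% = 0.928 / 12.02 x 100 = 7.72%


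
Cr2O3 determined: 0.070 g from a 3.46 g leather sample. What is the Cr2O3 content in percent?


Cr2O3% = 0.070 / 3.46 x 100
Cr2O3% = 2.02%


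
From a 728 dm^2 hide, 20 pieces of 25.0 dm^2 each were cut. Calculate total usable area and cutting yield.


Total usable = 20 x 25.0 = 500.0 dm^2
Yield = 500.0 / 728 x 100 = 68.7%


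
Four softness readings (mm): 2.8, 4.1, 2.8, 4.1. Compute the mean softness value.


Sum = 2.8 + 4.1 + 2.8 + 4.1
Mean = 13.8 / 4 = 3.45 mm


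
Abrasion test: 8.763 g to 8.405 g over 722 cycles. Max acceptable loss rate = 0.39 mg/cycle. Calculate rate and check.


Loss = 8.763 - 8.405 = 0.358 g
Rate = 0.358 g / 722 cycles x 1000 = 0.496 mg/cycle
Max = 0.39 mg/cycle
Passes: No


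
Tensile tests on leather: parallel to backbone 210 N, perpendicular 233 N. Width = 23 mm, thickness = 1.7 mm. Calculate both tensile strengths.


Area = 23 x 1.7 = 39.1 mm^2
TS (parallel) = 210 / 39.1 = 5.37 N/mm^2
TS (perpendicular) = 233 / 39.1 = 5.96 N/mm^2


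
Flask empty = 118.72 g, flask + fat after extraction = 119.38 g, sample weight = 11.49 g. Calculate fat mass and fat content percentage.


Fat mass = 119.38 - 118.72 = 0.66 g
Fat% = 0.66 / 11.49 x 100 = 5.7%


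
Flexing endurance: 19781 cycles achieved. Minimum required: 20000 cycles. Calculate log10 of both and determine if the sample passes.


Achieved: log10 = 4.30
Required: log10 = 4.30
Passes: No


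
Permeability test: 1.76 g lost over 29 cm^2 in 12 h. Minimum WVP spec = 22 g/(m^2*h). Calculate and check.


WVP = 50.57 g/(m^2*h)
Meets specification: Yes

WVP = 1.76 / (29 x 12) x 10000 = 50.57 g/(m^2*h)
Minimum: 22 g/(m^2*h)
Meets spec: Yes


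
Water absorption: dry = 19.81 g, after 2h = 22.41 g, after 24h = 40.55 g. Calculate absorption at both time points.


2h absorption = 13.1%
24h absorption = 104.7%


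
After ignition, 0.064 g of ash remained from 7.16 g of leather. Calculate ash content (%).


Ash% = 0.064 / 7.16 x 100
Ash% = 0.89%


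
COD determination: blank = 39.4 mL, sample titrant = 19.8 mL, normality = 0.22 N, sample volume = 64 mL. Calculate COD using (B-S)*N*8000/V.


COD = (39.4 - 19.8) x 0.22 x 8000 / 64
COD = 19.6 x 0.22 x 8000 / 64
COD = 539.0 mg/L


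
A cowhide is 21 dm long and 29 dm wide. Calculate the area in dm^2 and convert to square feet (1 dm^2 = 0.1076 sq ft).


609 dm^2
65.53 sq ft

Area = 21 x 29 = 609 dm^2
Conversion: 609 x 0.1076 = 65.53 sq ft


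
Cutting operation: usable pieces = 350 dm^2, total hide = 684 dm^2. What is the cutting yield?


Yield = usable / total x 100
Yield = 350 / 684 x 100 = 51.2%


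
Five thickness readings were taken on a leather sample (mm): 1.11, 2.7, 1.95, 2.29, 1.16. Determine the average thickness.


1.84 mm

Sum = 1.11 + 2.7 + 1.95 + 2.29 + 1.16 = 9.21
Average = 9.21 / 5 = 1.84 mm


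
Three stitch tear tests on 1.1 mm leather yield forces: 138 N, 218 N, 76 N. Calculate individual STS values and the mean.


STS1 = 138 / 1.1 = 125.5 N/mm
STS2 = 218 / 1.1 = 198.2 N/mm
STS3 = 76 / 1.1 = 69.1 N/mm
Mean = (125.5 + 198.2 + 69.1) / 3 = 130.9 N/mm


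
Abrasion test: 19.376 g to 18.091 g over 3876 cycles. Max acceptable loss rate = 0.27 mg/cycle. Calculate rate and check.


Loss = 19.376 - 18.091 = 1.285 g
Rate = 1.285 g / 3876 cycles x 1000 = 0.332 mg/cycle
Max = 0.27 mg/cycle
Passes: No


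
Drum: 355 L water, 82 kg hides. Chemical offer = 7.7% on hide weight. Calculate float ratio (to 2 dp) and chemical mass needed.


Float ratio = 355 / 82 = 4.33
Chemical = 82 x 7.7 / 100 = 6.314 kg


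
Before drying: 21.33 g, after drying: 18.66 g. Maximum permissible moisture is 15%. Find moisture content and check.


MC = (21.33 - 18.66) / 21.33 x 100 = 12.5%
Maximum: 15%
Acceptable: Yes


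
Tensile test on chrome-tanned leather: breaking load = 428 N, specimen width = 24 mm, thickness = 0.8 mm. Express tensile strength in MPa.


22.29 MPa


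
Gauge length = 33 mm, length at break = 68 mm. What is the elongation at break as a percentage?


106.1%


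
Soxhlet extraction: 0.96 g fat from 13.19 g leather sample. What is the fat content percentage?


7.3%

Fat content = 0.96 / 13.19 x 100
Fat = 7.3%


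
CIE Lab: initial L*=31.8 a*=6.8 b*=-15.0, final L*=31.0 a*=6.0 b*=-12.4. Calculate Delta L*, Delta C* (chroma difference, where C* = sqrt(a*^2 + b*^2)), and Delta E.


Delta L* = 31.0 - 31.8 = -0.8
C1* = sqrt((6.8)^2 + (-15.0)^2) = 16.469
C2* = sqrt((6.0)^2 + (-12.4)^2) = 13.775
Delta C* = 13.775 - 16.469 = -2.69
Delta E = sqrt((-0.8)^2 + (-0.8)^2 + (2.6)^2) = 2.84


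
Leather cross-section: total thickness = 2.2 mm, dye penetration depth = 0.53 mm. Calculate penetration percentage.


Penetration% = 0.53 / 2.2 x 100
Penetration = 24.1%


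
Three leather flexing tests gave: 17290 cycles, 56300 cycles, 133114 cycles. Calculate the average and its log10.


Average = 68901 cycles
log10 = 4.84


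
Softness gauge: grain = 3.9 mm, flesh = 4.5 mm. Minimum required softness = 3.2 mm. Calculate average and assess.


Average = (3.9 + 4.5) / 2 = 4.20 mm
Minimum = 3.2 mm
Meets requirement: Yes


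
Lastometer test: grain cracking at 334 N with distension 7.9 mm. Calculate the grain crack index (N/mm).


Grain crack index = force / distension
Index = 334 / 7.9 = 42.3 N/mm


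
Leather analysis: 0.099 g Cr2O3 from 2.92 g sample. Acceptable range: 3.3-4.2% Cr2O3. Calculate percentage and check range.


Cr2O3% = 0.099 / 2.92 x 100 = 3.39%
Acceptable range: 3.3 to 4.2%
Within range: Yes


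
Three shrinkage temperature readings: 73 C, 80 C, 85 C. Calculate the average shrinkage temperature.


79.3 C

Average = (73 + 80 + 85) / 3
Average = 238 / 3 = 79.3 C


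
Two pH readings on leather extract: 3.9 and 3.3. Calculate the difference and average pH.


Difference = |3.9 - 3.3| = 0.6
Average = (3.9 + 3.3) / 2 = 3.60


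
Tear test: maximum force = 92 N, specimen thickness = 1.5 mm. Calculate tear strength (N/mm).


Tear strength = force / thickness
Tear = 92 / 1.5 = 61.3 N/mm


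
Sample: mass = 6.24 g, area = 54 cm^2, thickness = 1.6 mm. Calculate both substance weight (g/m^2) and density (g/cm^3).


SW = 6.24 / 54 x 10000 = 1155.6 g/m^2
Volume = 54 x 1.6 / 10 = 8.64 cm^3
Density = 6.24 / 8.64 = 0.722 g/cm^3


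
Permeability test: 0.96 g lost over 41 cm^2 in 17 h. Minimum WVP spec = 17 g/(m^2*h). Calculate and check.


WVP = 0.96 / (41 x 17) x 10000 = 13.77 g/(m^2*h)
Minimum: 17 g/(m^2*h)
Meets spec: No


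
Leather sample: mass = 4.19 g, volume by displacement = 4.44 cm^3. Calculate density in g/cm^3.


Density = mass / volume
Density = 4.19 / 4.44 = 0.944 g/cm^3


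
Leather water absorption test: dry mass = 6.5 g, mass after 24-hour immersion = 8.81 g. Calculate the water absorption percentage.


Water absorbed = 8.81 - 6.5 = 2.31 g
WA% = 2.31 / 6.5 x 100 = 35.5%


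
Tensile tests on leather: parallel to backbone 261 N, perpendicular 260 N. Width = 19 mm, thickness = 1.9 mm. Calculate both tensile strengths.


Parallel = 7.23 N/mm^2
Perpendicular = 7.20 N/mm^2

Area = 19 x 1.9 = 36.1 mm^2
TS (parallel) = 261 / 36.1 = 7.23 N/mm^2
TS (perpendicular) = 260 / 36.1 = 7.20 N/mm^2


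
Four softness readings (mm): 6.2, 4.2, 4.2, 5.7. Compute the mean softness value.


5.08 mm

Sum = 6.2 + 4.2 + 4.2 + 5.7
Mean = 20.3 / 4 = 5.08 mm


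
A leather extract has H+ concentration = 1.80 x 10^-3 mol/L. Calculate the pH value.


pH = -log10[H+]
pH = -log10(1.80 x 10^-3) = 2.74


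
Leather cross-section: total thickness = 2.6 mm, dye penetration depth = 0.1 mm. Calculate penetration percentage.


3.8%

Penetration% = 0.1 / 2.6 x 100
Penetration = 3.8%


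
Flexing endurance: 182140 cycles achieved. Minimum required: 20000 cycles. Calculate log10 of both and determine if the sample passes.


log10(182140) = 5.26
log10(20000) = 4.30
Passes: Yes


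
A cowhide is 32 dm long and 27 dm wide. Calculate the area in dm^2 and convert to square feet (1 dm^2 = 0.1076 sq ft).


864 dm^2
92.97 sq ft

Area = 32 x 27 = 864 dm^2
Conversion: 864 x 0.1076 = 92.97 sq ft


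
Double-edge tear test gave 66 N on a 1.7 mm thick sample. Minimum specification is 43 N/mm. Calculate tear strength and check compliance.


Tear strength = 38.8 N/mm
Compliant: No

Tear strength = 66 / 1.7 = 38.8 N/mm
Required minimum = 43 N/mm
Compliant: No


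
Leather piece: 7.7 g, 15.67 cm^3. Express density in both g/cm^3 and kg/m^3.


0.491 g/cm^3
491 kg/m^3

Density = 7.7 / 15.67 = 0.491 g/cm^3
Convert: 0.491 x 1000 = 491 kg/m^3


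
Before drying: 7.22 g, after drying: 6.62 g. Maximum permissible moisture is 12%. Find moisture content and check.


Moisture content = 8.3%
Acceptable: Yes


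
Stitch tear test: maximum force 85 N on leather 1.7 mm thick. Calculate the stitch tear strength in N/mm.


50.0 N/mm

Stitch tear strength = force / thickness
STS = 85 / 1.7 = 50.0 N/mm


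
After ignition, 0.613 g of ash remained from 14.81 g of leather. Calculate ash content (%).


4.14%

Ash% = 0.613 / 14.81 x 100
Ash% = 4.14%


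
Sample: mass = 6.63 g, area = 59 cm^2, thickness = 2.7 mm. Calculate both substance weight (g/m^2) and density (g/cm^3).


SW = 6.63 / 59 x 10000 = 1123.7 g/m^2
Volume = 59 x 2.7 / 10 = 15.93 cm^3
Density = 6.63 / 15.93 = 0.416 g/cm^3


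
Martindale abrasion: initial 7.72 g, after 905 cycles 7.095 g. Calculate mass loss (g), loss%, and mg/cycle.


Mass loss = 0.625 g
Loss = 8.10%
Rate = 0.691 mg/cycle


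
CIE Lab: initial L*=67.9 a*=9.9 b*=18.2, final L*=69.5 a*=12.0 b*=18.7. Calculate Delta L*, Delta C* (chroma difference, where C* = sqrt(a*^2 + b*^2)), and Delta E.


Delta L* = 69.5 - 67.9 = 1.6
C1* = sqrt((9.9)^2 + (18.2)^2) = 20.718
C2* = sqrt((12.0)^2 + (18.7)^2) = 22.219
Delta C* = 22.219 - 20.718 = 1.50
Delta E = sqrt((1.6)^2 + (2.1)^2 + (0.5)^2) = 2.69


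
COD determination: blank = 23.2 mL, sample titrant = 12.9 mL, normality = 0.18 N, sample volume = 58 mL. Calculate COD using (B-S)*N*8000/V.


255.7 mg/L


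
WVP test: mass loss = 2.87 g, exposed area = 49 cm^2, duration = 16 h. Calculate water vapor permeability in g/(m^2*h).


WVP = mass_loss / (area x time) x 10000
WVP = 2.87 / (49 x 16) x 10000
WVP = 2.87 / 784 x 10000 = 36.61 g/(m^2*h)


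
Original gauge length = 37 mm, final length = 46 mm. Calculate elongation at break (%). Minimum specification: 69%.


Elongation = 24.3%
Meets spec: No

Extension = 46 - 37 = 9 mm
Elongation = 9 / 37 x 100 = 24.3%
Minimum required: 69%
Meets specification: No


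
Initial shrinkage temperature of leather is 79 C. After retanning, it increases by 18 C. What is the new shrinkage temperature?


New Ts = 79 + 18 = 97 C


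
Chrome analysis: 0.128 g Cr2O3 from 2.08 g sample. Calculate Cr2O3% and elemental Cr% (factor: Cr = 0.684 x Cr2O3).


Cr2O3% = 0.128 / 2.08 x 100 = 6.15%
Cr% = 6.15 x 0.684 = 4.21%


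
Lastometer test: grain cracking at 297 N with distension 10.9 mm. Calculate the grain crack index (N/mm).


Grain crack index = force / distension
Index = 297 / 10.9 = 27.2 N/mm


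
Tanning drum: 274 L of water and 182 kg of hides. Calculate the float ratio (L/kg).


1.5

Float ratio = water / hide weight
Ratio = 274 / 182 = 1.5


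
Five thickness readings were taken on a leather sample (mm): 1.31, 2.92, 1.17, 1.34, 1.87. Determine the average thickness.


1.72 mm

Sum = 1.31 + 2.92 + 1.17 + 1.34 + 1.87 = 8.61
Average = 8.61 / 5 = 1.72 mm


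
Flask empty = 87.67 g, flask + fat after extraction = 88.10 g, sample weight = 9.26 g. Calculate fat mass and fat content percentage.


Fat mass = 0.43 g
Fat content = 4.6%

Fat mass = 88.10 - 87.67 = 0.43 g
Fat% = 0.43 / 9.26 x 100 = 4.6%


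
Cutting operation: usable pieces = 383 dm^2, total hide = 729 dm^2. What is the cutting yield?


52.5%


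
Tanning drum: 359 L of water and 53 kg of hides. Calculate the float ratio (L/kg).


Float ratio = water / hide weight
Ratio = 359 / 53 = 6.8


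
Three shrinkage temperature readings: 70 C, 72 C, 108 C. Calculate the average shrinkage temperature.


Average = (70 + 72 + 108) / 3
Average = 250 / 3 = 83.3 C


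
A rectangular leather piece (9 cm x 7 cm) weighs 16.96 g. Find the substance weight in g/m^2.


Area = 9 x 7 = 63 cm^2
SW = 16.96 / 63 x 10000 = 2692.1 g/m^2


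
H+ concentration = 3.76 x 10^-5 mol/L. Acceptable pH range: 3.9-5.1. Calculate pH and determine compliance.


pH = 4.42
Compliant: Yes

pH = -log10(3.76 x 10^-5) = 4.42
Range: 3.9 to 5.1
Compliant: Yes


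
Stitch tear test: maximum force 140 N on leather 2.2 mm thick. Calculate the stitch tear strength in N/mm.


Stitch tear strength = force / thickness
STS = 140 / 2.2 = 63.6 N/mm


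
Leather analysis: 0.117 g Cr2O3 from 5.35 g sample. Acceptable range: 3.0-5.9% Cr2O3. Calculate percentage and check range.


Cr2O3 = 2.19%
Within range: No

Cr2O3% = 0.117 / 5.35 x 100 = 2.19%
Acceptable range: 3.0 to 5.9%
Within range: No


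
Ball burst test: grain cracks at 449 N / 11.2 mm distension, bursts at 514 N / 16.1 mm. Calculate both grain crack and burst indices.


Crack index = 449 / 11.2 = 40.1 N/mm
Burst index = 514 / 16.1 = 31.9 N/mm


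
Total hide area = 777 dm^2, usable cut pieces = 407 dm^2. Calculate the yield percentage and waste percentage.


Yield = 52.4%
Waste = 47.6%

Yield = 407 / 777 x 100 = 52.4%
Waste = 777 - 407 = 370 dm^2
Waste% = 100 - 52.4 = 47.6%


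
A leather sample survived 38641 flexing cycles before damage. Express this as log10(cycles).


log10(38641) = 4.59


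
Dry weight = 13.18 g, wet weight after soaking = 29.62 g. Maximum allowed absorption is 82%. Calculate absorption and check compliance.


WA = (29.62 - 13.18) / 13.18 x 100 = 124.7%
Maximum allowed: 82%
Compliant: No


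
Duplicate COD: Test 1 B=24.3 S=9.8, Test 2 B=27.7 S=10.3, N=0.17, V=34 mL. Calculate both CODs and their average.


COD1 = (24.3 - 9.8) x 0.17 x 8000 / 34 = 580.0 mg/L
COD2 = (27.7 - 10.3) x 0.17 x 8000 / 34 = 696.0 mg/L
Average = (580.0 + 696.0) / 2 = 638.0 mg/L


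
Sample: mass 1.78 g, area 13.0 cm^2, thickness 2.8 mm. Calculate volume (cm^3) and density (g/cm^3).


Volume = 3.640 cm^3
Density = 0.489 g/cm^3

Thickness in cm = 2.8 / 10 = 0.28 cm
Volume = 13.0 x 0.28 = 3.640 cm^3
Density = 1.78 / 3.640 = 0.489 g/cm^3


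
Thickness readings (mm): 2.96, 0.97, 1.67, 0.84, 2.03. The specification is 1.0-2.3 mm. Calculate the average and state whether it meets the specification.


Sum = 8.47
Average = 8.47 / 5 = 1.69 mm
Specification range: 1.0 to 2.3 mm
Within spec: Yes


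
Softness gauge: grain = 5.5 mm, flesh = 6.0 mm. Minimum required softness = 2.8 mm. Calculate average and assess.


Average softness = 5.75 mm
Meets requirement: Yes


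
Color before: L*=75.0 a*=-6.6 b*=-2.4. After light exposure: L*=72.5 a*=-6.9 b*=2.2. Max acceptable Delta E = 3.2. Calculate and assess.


dL = -2.5, da = -0.3, db = 4.6
dE = sqrt((-2.5)^2 + (-0.3)^2 + (4.6)^2) = 5.24
Max = 3.2
Passes: No


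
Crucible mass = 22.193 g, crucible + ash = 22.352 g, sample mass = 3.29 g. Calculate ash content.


Ash mass = 0.159 g
Ash content = 4.83%

Ash mass = 22.352 - 22.193 = 0.159 g
Ash% = 0.159 / 3.29 x 100 = 4.83%


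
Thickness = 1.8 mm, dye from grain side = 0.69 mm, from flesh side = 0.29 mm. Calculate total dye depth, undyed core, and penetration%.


Total dyed = 0.98 mm
Undyed core = 0.82 mm
Penetration = 54.4%


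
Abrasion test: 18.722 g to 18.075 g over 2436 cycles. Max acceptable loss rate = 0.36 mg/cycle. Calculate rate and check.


Loss = 18.722 - 18.075 = 0.647 g
Rate = 0.647 g / 2436 cycles x 1000 = 0.266 mg/cycle
Max = 0.36 mg/cycle
Passes: Yes


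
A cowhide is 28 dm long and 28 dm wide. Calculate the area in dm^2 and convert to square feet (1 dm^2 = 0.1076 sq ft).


784 dm^2
84.36 sq ft

Area = 28 x 28 = 784 dm^2
Conversion: 784 x 0.1076 = 84.36 sq ft


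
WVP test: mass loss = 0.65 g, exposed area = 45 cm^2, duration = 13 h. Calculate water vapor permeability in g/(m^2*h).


11.11 g/(m^2*h)


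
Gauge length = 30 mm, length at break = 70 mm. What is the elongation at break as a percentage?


Extension = 70 - 30 = 40 mm
Elongation = 40 / 30 x 100 = 133.3%


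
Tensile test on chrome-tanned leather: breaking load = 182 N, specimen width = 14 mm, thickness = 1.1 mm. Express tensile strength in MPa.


Cross-section = 14 x 1.1 = 15.4 mm^2
TS = 182 / 15.4 = 11.82 MPa
(1 N/mm^2 = 1 MPa)


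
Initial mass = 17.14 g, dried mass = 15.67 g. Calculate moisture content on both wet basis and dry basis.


Moisture lost = 17.14 - 15.67 = 1.47 g
Wet basis MC = 1.47 / 17.14 x 100 = 8.6%
Dry basis MC = 1.47 / 15.67 x 100 = 9.4%


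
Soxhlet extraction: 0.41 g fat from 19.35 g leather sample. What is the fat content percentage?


Fat content = 0.41 / 19.35 x 100
Fat = 2.1%


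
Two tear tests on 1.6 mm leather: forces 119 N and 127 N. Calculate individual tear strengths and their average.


Tear 1 = 119 / 1.6 = 74.4 N/mm
Tear 2 = 127 / 1.6 = 79.4 N/mm
Average = (74.4 + 79.4) / 2 = 76.9 N/mm


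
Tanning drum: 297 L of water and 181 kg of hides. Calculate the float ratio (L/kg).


Float ratio = water / hide weight
Ratio = 297 / 181 = 1.6


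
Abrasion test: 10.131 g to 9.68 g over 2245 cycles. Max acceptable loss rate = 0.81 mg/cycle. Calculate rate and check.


Loss = 10.131 - 9.68 = 0.451 g
Rate = 0.451 g / 2245 cycles x 1000 = 0.201 mg/cycle
Max = 0.81 mg/cycle
Passes: Yes


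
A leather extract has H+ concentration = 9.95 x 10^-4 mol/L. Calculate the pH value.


pH = -log10[H+]
pH = -log10(9.95 x 10^-4) = 3.00


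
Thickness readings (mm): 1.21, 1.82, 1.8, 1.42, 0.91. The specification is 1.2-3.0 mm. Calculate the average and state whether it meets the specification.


Average = 1.43 mm
Within specification: Yes


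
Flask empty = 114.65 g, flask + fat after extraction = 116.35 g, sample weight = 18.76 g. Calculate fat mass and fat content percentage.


Fat mass = 116.35 - 114.65 = 1.70 g
Fat% = 1.70 / 18.76 x 100 = 9.1%


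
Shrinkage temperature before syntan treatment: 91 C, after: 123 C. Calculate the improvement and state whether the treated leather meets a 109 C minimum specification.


Improvement = 32 C
Meets 109 C spec: Yes

Improvement = 123 - 91 = 32 C
Spec check: 123 C >= 109 C? Yes


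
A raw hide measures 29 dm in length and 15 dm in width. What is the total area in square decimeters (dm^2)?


Area = length x width
Area = 29 x 15 = 435 dm^2


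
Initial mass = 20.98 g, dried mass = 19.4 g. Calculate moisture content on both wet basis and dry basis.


Wet basis = 7.5%
Dry basis = 8.1%

Moisture lost = 20.98 - 19.4 = 1.58 g
Wet basis MC = 1.58 / 20.98 x 100 = 7.5%
Dry basis MC = 1.58 / 19.4 x 100 = 8.1%


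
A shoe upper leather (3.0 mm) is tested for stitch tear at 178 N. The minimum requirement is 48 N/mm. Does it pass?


STS = 59.3 N/mm
Passes: Yes


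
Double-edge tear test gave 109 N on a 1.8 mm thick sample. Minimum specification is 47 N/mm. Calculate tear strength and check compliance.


Tear strength = 109 / 1.8 = 60.6 N/mm
Required minimum = 47 N/mm
Compliant: Yes


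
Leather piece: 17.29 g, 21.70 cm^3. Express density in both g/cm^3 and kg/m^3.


Density = 17.29 / 21.70 = 0.797 g/cm^3
Convert: 0.797 x 1000 = 797 kg/m^3


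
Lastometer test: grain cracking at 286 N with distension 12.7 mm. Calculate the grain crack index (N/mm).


22.5 N/mm

Grain crack index = force / distension
Index = 286 / 12.7 = 22.5 N/mm


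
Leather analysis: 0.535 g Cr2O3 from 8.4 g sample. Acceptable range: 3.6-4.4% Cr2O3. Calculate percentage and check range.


Cr2O3% = 0.535 / 8.4 x 100 = 6.37%
Acceptable range: 3.6 to 4.4%
Within range: No


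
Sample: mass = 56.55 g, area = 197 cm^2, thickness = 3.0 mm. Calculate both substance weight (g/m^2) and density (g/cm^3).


Substance weight = 2870.6 g/m^2
Density = 0.957 g/cm^3

SW = 56.55 / 197 x 10000 = 2870.6 g/m^2
Volume = 197 x 3.0 / 10 = 59.10 cm^3
Density = 56.55 / 59.10 = 0.957 g/cm^3


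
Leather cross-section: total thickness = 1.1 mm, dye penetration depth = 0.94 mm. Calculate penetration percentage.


Penetration% = 0.94 / 1.1 x 100
Penetration = 85.5%


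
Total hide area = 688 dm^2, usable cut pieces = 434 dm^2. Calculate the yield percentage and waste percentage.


Yield = 434 / 688 x 100 = 63.1%
Waste = 688 - 434 = 254 dm^2
Waste% = 100 - 63.1 = 36.9%


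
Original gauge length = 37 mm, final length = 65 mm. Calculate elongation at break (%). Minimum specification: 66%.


Extension = 65 - 37 = 28 mm
Elongation = 28 / 37 x 100 = 75.7%
Minimum required: 66%
Meets specification: Yes


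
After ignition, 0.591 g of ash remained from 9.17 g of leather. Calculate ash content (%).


Ash% = 0.591 / 9.17 x 100
Ash% = 6.44%


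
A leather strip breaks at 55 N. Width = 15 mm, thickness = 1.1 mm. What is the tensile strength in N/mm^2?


3.33 N/mm^2

Cross-sectional area = 15 x 1.1 = 16.5 mm^2
Tensile strength = 55 / 16.5 = 3.33 N/mm^2


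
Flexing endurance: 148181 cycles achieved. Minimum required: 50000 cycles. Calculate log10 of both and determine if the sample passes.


log10(148181) = 5.17
log10(50000) = 4.70
Passes: Yes


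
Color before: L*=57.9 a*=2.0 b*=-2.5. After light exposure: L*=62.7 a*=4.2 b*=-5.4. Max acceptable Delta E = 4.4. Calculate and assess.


Delta E = 6.02
Passes: No


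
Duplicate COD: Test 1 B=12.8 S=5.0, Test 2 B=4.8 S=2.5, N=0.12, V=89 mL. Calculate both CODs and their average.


COD1 = 84.1 mg/L
COD2 = 24.8 mg/L
Average = 54.5 mg/L

COD1 = (12.8 - 5.0) x 0.12 x 8000 / 89 = 84.1 mg/L
COD2 = (4.8 - 2.5) x 0.12 x 8000 / 89 = 24.8 mg/L
Average = (84.1 + 24.8) / 2 = 54.5 mg/L


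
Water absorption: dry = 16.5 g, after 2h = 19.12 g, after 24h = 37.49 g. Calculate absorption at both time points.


WA (2h) = (19.12 - 16.5) / 16.5 x 100 = 15.9%
WA (24h) = (37.49 - 16.5) / 16.5 x 100 = 127.2%


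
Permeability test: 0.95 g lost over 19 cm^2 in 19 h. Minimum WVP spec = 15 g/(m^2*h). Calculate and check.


WVP = 0.95 / (19 x 19) x 10000 = 26.32 g/(m^2*h)
Minimum: 15 g/(m^2*h)
Meets spec: Yes


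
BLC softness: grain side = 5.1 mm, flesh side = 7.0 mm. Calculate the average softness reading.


6.05 mm

Average = (5.1 + 7.0) / 2
Average = 6.05 mm


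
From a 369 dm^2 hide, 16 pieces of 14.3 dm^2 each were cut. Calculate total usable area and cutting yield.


Total usable = 16 x 14.3 = 228.8 dm^2
Yield = 228.8 / 369 x 100 = 62.0%


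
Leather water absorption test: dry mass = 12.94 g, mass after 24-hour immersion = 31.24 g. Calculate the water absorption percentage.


Water absorbed = 31.24 - 12.94 = 18.30 g
WA% = 18.30 / 12.94 x 100 = 141.4%


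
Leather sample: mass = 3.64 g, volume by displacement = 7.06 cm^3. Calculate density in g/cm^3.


Density = mass / volume
Density = 3.64 / 7.06 = 0.516 g/cm^3


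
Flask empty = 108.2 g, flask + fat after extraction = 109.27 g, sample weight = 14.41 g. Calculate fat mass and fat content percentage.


Fat mass = 109.27 - 108.2 = 1.07 g
Fat% = 1.07 / 14.41 x 100 = 7.4%


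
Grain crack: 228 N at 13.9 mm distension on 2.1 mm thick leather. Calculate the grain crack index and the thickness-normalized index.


Crack index = 228 / 13.9 = 16.4 N/mm
Normalized = 16.4 / 2.1 = 7.8 N/mm per mm


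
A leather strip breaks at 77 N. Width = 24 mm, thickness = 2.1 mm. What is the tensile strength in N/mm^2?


1.53 N/mm^2

Cross-sectional area = 24 x 2.1 = 50.4 mm^2
Tensile strength = 77 / 50.4 = 1.53 N/mm^2


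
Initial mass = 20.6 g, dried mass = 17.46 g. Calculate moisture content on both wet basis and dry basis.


Moisture lost = 20.6 - 17.46 = 3.14 g
Wet basis MC = 3.14 / 20.6 x 100 = 15.2%
Dry basis MC = 3.14 / 17.46 x 100 = 18.0%


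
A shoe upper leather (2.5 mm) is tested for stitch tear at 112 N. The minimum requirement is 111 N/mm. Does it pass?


STS = 112 / 2.5 = 44.8 N/mm
Minimum required: 111 N/mm
Passes: No


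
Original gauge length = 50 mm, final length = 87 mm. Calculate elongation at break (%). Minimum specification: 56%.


Extension = 87 - 50 = 37 mm
Elongation = 37 / 50 x 100 = 74.0%
Minimum required: 56%
Meets specification: Yes


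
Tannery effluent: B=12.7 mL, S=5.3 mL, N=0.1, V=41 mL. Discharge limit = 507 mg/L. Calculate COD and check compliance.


COD = (12.7 - 5.3) x 0.1 x 8000 / 41 = 144.4 mg/L
Limit: 507 mg/L
Compliant: Yes


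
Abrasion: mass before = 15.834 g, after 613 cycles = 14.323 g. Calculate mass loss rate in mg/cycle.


Mass loss = 15.834 - 14.323 = 1.511 g
Rate = 1.511 / 613 x 1000 = 2.465 mg/cycle


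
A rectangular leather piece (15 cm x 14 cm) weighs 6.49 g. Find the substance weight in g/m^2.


Area = 15 x 14 = 210 cm^2
SW = 6.49 / 210 x 10000 = 309.0 g/m^2


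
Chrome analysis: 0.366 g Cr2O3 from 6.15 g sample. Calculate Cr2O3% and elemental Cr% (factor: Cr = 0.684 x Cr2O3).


Cr2O3% = 0.366 / 6.15 x 100 = 5.95%
Cr% = 5.95 x 0.684 = 4.07%


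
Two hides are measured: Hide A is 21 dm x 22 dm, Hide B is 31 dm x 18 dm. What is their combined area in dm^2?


Hide A area = 21 x 22 = 462 dm^2
Hide B area = 31 x 18 = 558 dm^2
Total = 462 + 558 = 1020 dm^2


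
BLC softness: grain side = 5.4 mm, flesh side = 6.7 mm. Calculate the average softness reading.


6.05 mm

Average = (5.4 + 6.7) / 2
Average = 6.05 mm


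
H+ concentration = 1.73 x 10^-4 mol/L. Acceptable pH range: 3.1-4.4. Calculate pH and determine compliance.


pH = -log10(1.73 x 10^-4) = 3.76
Range: 3.1 to 4.4
Compliant: Yes


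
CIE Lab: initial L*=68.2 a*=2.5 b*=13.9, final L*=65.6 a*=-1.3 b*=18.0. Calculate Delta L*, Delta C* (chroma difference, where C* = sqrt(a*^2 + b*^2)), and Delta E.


Delta L* = 65.6 - 68.2 = -2.6
C1* = sqrt((2.5)^2 + (13.9)^2) = 14.123
C2* = sqrt((-1.3)^2 + (18.0)^2) = 18.047
Delta C* = 18.047 - 14.123 = 3.92
Delta E = sqrt((-2.6)^2 + (-3.8)^2 + (4.1)^2) = 6.17


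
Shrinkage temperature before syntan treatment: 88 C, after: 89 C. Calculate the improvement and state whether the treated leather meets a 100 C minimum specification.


Improvement = 89 - 88 = 1 C
Spec check: 89 C >= 100 C? No


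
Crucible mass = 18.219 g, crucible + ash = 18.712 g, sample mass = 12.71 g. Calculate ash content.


Ash mass = 0.493 g
Ash content = 3.88%

Ash mass = 18.712 - 18.219 = 0.493 g
Ash% = 0.493 / 12.71 x 100 = 3.88%


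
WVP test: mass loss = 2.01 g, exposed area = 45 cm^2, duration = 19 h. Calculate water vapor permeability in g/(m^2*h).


23.51 g/(m^2*h)


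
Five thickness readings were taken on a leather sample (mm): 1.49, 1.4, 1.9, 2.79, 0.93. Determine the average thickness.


Sum = 1.49 + 1.4 + 1.9 + 2.79 + 0.93 = 8.51
Average = 8.51 / 5 = 1.70 mm


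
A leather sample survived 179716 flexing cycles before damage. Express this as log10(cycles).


5.25

log10(179716) = 5.25


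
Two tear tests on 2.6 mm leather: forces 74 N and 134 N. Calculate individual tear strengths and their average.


Tear 1 = 28.5 N/mm
Tear 2 = 51.5 N/mm
Average = 40.0 N/mm

Tear 1 = 74 / 2.6 = 28.5 N/mm
Tear 2 = 134 / 2.6 = 51.5 N/mm
Average = (28.5 + 51.5) / 2 = 40.0 N/mm


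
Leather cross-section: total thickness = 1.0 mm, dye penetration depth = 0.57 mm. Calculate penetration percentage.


Penetration% = 0.57 / 1.0 x 100
Penetration = 57.0%


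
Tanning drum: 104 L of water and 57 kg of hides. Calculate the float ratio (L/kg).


1.8

Float ratio = water / hide weight
Ratio = 104 / 57 = 1.8


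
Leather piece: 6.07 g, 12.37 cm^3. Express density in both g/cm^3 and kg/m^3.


0.491 g/cm^3
491 kg/m^3

Density = 6.07 / 12.37 = 0.491 g/cm^3
Convert: 0.491 x 1000 = 491 kg/m^3


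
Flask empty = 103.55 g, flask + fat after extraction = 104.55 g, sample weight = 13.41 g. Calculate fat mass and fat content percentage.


Fat mass = 104.55 - 103.55 = 1.00 g
Fat% = 1.00 / 13.41 x 100 = 7.5%


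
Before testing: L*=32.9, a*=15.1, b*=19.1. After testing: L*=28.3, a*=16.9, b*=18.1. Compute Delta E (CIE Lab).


dL = 28.3 - 32.9 = -4.6
da = 16.9 - 15.1 = 1.8
db = 18.1 - 19.1 = -1.0
dE = sqrt((-4.6)^2 + (1.8)^2 + (-1.0)^2) = 5.04


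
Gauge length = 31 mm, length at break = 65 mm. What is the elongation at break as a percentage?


Extension = 65 - 31 = 34 mm
Elongation = 34 / 31 x 100 = 109.7%


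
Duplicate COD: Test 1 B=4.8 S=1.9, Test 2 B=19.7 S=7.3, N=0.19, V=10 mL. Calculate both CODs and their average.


COD1 = (4.8 - 1.9) x 0.19 x 8000 / 10 = 440.8 mg/L
COD2 = (19.7 - 7.3) x 0.19 x 8000 / 10 = 1884.8 mg/L
Average = (440.8 + 1884.8) / 2 = 1162.8 mg/L


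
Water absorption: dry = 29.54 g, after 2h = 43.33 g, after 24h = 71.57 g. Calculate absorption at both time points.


2h absorption = 46.7%
24h absorption = 142.3%

WA (2h) = (43.33 - 29.54) / 29.54 x 100 = 46.7%
WA (24h) = (71.57 - 29.54) / 29.54 x 100 = 142.3%


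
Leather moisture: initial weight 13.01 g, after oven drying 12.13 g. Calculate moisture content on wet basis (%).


Moisture = 13.01 - 12.13 = 0.88 g
MC = 0.88 / 13.01 x 100 = 6.8%


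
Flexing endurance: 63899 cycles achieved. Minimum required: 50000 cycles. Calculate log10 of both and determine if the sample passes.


log10(63899) = 4.81
log10(50000) = 4.70
Passes: Yes


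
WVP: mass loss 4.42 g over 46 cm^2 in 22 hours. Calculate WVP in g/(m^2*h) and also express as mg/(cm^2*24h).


WVP = 4.42 / (46 x 22) x 10000 = 43.68 g/(m^2*h)
Mass loss in mg = 4.42 x 1000 = 4420 mg
Per cm^2 per 24h in mg: 4420 x 24 / (46 x 22) = 106080 / 1012 = 104.82 mg/(cm^2*24h)


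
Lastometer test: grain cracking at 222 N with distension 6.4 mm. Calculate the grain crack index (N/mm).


34.7 N/mm

Grain crack index = force / distension
Index = 222 / 6.4 = 34.7 N/mm


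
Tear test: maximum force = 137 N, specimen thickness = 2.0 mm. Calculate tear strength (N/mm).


68.5 N/mm


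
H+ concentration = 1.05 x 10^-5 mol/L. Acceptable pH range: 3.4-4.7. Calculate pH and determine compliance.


pH = 4.98
Compliant: No

pH = -log10(1.05 x 10^-5) = 4.98
Range: 3.4 to 4.7
Compliant: No


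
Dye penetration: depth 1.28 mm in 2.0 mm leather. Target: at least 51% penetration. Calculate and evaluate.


Penetration = 1.28 / 2.0 x 100 = 64.0%
Target: 51%
Meets target: Yes


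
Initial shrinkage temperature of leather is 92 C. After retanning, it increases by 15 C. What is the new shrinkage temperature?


107 C

New Ts = 92 + 15 = 107 C


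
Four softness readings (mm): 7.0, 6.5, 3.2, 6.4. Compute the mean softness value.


Sum = 7.0 + 6.5 + 3.2 + 6.4
Mean = 23.1 / 4 = 5.78 mm


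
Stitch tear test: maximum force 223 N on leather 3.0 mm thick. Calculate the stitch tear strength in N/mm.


74.3 N/mm

Stitch tear strength = force / thickness
STS = 223 / 3.0 = 74.3 N/mm


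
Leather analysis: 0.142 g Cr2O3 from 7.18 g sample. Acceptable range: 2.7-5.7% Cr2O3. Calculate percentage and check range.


Cr2O3 = 1.98%
Within range: No


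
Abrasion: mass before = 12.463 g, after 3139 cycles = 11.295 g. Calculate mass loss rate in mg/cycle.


0.372 mg/cycle

Mass loss = 12.463 - 11.295 = 1.168 g
Rate = 1.168 / 3139 x 1000 = 0.372 mg/cycle


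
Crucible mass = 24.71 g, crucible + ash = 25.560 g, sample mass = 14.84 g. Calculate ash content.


Ash mass = 0.850 g
Ash content = 5.73%

Ash mass = 25.560 - 24.71 = 0.850 g
Ash% = 0.850 / 14.84 x 100 = 5.73%


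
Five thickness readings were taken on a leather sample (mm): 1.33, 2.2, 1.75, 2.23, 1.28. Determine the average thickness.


1.76 mm

Sum = 1.33 + 2.2 + 1.75 + 2.23 + 1.28 = 8.79
Average = 8.79 / 5 = 1.76 mm


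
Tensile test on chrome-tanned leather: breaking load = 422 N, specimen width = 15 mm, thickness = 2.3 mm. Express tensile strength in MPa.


12.23 MPa


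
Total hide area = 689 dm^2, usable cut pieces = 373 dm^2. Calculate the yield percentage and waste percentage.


Yield = 54.1%
Waste = 45.9%

Yield = 373 / 689 x 100 = 54.1%
Waste = 689 - 373 = 316 dm^2
Waste% = 100 - 54.1 = 45.9%


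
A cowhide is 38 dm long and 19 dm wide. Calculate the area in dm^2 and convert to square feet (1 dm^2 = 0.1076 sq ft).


Area = 38 x 19 = 722 dm^2
Conversion: 722 x 0.1076 = 77.69 sq ft


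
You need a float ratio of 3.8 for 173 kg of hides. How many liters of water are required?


Water = hide weight x target ratio
Water = 173 x 3.8 = 657.4 L


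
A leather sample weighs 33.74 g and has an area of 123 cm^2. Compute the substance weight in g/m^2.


2743.1 g/m^2

Substance weight = mass / area x 10000
SW = 33.74 / 123 x 10000
SW = 2743.1 g/m^2


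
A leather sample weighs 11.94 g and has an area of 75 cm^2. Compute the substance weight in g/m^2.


1592.0 g/m^2

Substance weight = mass / area x 10000
SW = 11.94 / 75 x 10000
SW = 1592.0 g/m^2


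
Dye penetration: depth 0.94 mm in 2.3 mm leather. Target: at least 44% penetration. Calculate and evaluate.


Penetration = 0.94 / 2.3 x 100 = 40.9%
Target: 44%
Meets target: No


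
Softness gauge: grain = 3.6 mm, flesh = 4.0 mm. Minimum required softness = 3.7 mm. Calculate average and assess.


Average softness = 3.80 mm
Meets requirement: Yes

Average = (3.6 + 4.0) / 2 = 3.80 mm
Minimum = 3.7 mm
Meets requirement: Yes


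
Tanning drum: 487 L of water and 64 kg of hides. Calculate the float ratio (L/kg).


7.6

Float ratio = water / hide weight
Ratio = 487 / 64 = 7.6


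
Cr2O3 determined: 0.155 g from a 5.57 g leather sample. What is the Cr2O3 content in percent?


Cr2O3% = 0.155 / 5.57 x 100
Cr2O3% = 2.78%


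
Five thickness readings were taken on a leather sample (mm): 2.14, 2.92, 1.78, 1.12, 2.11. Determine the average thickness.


2.01 mm


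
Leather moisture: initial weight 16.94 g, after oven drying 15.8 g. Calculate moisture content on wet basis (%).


6.7%


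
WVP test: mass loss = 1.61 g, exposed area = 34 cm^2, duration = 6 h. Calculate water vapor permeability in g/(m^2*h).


78.92 g/(m^2*h)

WVP = mass_loss / (area x time) x 10000
WVP = 1.61 / (34 x 6) x 10000
WVP = 1.61 / 204 x 10000 = 78.92 g/(m^2*h)


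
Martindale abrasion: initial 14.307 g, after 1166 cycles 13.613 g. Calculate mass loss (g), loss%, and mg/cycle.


Mass loss = 0.694 g
Loss = 4.85%
Rate = 0.595 mg/cycle

Loss = 14.307 - 13.613 = 0.694 g
Loss% = 0.694 / 14.307 x 100 = 4.85%
Rate = 0.694 / 1166 x 1000 = 0.595 mg/cycle


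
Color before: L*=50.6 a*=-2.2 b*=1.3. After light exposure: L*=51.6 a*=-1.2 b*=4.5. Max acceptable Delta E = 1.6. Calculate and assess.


Delta E = 3.50
Passes: No

dL = 1.0, da = 1.0, db = 3.2
dE = sqrt((1.0)^2 + (1.0)^2 + (3.2)^2) = 3.50
Max = 1.6
Passes: No


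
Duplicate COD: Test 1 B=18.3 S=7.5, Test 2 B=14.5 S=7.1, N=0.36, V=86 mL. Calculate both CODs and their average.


COD1 = 361.7 mg/L
COD2 = 247.8 mg/L
Average = 304.8 mg/L

COD1 = (18.3 - 7.5) x 0.36 x 8000 / 86 = 361.7 mg/L
COD2 = (14.5 - 7.1) x 0.36 x 8000 / 86 = 247.8 mg/L
Average = (361.7 + 247.8) / 2 = 304.8 mg/L


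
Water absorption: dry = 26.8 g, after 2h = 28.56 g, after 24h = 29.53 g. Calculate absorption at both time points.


WA (2h) = (28.56 - 26.8) / 26.8 x 100 = 6.6%
WA (24h) = (29.53 - 26.8) / 26.8 x 100 = 10.2%


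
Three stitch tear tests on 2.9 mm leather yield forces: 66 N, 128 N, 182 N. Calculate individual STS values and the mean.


STS1 = 22.8 N/mm
STS2 = 44.1 N/mm
STS3 = 62.8 N/mm
Mean = 43.2 N/mm


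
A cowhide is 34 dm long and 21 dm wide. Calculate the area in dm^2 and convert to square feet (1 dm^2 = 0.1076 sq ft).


714 dm^2
76.83 sq ft

Area = 34 x 21 = 714 dm^2
Conversion: 714 x 0.1076 = 76.83 sq ft


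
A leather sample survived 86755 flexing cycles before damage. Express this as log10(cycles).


log10(86755) = 4.94


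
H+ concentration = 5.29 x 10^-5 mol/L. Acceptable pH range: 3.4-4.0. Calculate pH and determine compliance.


pH = -log10(5.29 x 10^-5) = 4.28
Range: 3.4 to 4.0
Compliant: No


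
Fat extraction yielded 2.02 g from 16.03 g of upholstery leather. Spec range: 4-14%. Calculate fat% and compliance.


Fat% = 2.02 / 16.03 x 100 = 12.6%
Spec range: 4-14%
Compliant: Yes


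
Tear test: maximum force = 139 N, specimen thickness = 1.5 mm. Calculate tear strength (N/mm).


Tear strength = force / thickness
Tear = 139 / 1.5 = 92.7 N/mm


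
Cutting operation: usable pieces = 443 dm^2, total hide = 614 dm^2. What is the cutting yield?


Yield = usable / total x 100
Yield = 443 / 614 x 100 = 72.1%


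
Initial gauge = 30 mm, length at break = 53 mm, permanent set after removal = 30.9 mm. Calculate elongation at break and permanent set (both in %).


Elongation at break = 76.7%
Permanent set = 3.0%

Elongation at break = (53 - 30) / 30 x 100 = 76.7%
Permanent set = (30.9 - 30) / 30 x 100 = 3.0%


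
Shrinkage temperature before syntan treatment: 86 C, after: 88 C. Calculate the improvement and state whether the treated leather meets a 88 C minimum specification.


Improvement = 2 C
Meets 88 C spec: Yes


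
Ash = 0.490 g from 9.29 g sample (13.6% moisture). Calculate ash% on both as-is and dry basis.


As-is ash% = 0.490 / 9.29 x 100 = 5.27%
Dry mass = 9.29 x (100 - 13.6) / 100 = 8.02656 g
Dry-basis ash% = 0.490 / 8.02656 x 100 = 6.10%
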